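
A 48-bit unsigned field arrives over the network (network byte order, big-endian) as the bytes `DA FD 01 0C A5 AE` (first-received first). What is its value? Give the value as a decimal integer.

240780179187118

Big-endian stores the most-significant byte at the lowest address.
The bytes are already most-significant first: 0xDAFD010CA5AE.
0xDAFD010CA5AE = 240780179187118.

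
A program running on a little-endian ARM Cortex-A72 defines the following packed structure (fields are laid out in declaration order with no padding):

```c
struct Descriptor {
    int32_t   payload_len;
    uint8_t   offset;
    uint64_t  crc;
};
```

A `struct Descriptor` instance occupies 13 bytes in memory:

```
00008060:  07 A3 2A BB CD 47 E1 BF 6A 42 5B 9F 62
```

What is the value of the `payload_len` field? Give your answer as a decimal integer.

`payload_len` is the first field, at byte offset 0, occupying 4 bytes.
Bytes at offsets 0..3: 07 A3 2A BB.
In little-endian order the low byte comes first in memory.
Reassemble most-significant byte first: BB 2A A3 07 → 0xBB2AA307.
Top bit is set, so as a signed 32-bit value this is 0xBB2AA307 − 2^32 = -1154833657.

-1154833657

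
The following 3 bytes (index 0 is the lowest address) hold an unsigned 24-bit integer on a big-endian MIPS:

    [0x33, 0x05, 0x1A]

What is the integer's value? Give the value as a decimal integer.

In big-endian order the high byte comes first in memory.
The bytes are already most-significant first: 0x33051A.
0x33051A = 3343642.

3343642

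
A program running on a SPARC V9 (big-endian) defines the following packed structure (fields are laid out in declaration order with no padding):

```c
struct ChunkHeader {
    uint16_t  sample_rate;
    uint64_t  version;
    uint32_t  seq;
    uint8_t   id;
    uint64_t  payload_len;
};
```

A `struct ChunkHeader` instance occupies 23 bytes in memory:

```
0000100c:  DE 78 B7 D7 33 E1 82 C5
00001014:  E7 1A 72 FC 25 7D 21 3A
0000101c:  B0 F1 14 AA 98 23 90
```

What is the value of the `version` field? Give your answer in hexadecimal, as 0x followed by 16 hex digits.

0xB7D733E182C5E71A

`version` follows `sample_rate` (2 bytes), so it starts at byte offset 2 and occupies 8 bytes.
Bytes at offsets 2..9: B7 D7 33 E1 82 C5 E7 1A.
In big-endian order the high byte comes first in memory.
The bytes are already most-significant first: 0xB7D733E182C5E71A.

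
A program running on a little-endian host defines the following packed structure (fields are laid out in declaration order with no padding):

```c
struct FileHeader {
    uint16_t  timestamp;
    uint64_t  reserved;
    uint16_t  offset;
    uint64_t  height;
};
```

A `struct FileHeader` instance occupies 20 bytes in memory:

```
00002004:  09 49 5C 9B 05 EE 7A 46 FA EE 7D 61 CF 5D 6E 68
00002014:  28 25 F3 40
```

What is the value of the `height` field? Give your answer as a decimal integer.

4680125293249060303

`height` follows `timestamp` (2 B), `reserved` (8 B), `offset` (2 B), so it starts at offset 2 + 8 + 2 = 12 and occupies 8 bytes.
Bytes at offsets 12..19: CF 5D 6E 68 28 25 F3 40.
In little-endian order the low byte comes first in memory.
Reassemble most-significant byte first: 40 F3 25 28 68 6E 5D CF → 0x40F32528686E5DCF.
0x40F32528686E5DCF = 4680125293249060303.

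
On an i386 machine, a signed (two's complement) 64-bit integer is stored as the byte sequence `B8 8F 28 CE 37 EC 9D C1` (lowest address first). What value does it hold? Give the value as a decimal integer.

-4495177128619765832

Little-endian: lowest address holds the least-significant byte.
Reassemble most-significant byte first: C1 9D EC 37 CE 28 8F B8 → 0xC19DEC37CE288FB8.
Top bit is set, so as a signed 64-bit value this is 0xC19DEC37CE288FB8 − 2^64 = -4495177128619765832.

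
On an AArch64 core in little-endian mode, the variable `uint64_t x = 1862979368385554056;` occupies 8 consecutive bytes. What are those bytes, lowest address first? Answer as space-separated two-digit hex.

1862979368385554056 in hexadecimal, padded to 64 bits, is 0x19DAA1DD7480A688.
Split into bytes (most-significant first): 19 DA A1 DD 74 80 A6 88.
Little-endian: lowest address holds the least-significant byte.
So at ascending addresses the bytes are 88 A6 80 74 DD A1 DA 19.

88 A6 80 74 DD A1 DA 19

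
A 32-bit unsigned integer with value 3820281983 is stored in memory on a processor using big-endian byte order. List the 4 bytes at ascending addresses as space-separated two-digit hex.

E3 B4 E0 7F

3820281983 in hexadecimal, padded to 32 bits, is 0xE3B4E07F.
Split into bytes (most-significant first): E3 B4 E0 7F.
Big-endian stores the most-significant byte at the lowest address.
So the memory order matches the most-significant-first order: E3 B4 E0 7F.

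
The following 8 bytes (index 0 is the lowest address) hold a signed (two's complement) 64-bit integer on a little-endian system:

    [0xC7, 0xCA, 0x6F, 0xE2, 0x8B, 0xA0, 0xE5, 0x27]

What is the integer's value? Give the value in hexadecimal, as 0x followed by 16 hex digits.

In little-endian order the low byte comes first in memory.
Reassemble most-significant byte first: 27 E5 A0 8B E2 6F CA C7 → 0x27E5A08BE26FCAC7.

0x27E5A08BE26FCAC7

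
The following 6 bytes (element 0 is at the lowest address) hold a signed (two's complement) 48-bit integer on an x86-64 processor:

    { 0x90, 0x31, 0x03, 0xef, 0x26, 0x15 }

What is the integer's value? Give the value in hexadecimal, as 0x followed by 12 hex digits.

Little-endian stores the least-significant byte at the lowest address.
Reassemble most-significant byte first: 15 26 EF 03 31 90 → 0x1526EF033190.

0x1526EF033190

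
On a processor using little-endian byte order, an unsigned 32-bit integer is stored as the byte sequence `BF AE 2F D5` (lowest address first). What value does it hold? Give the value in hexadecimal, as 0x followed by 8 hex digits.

0xD52FAEBF

Little-endian: lowest address holds the least-significant byte.
Reassemble most-significant byte first: D5 2F AE BF → 0xD52FAEBF.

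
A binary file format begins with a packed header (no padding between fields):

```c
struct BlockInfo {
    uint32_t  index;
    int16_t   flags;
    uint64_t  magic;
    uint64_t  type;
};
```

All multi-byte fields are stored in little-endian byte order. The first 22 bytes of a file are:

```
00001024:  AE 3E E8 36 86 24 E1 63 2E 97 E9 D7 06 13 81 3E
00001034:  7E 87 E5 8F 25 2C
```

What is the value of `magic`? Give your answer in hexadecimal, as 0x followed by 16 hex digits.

`magic` follows `index` (4 B), `flags` (2 B), so it starts at offset 4 + 2 = 6 and occupies 8 bytes.
Bytes at offsets 6..13: E1 63 2E 97 E9 D7 06 13.
Little-endian: lowest address holds the least-significant byte.
Reassemble most-significant byte first: 13 06 D7 E9 97 2E 63 E1 → 0x1306D7E9972E63E1.

0x1306D7E9972E63E1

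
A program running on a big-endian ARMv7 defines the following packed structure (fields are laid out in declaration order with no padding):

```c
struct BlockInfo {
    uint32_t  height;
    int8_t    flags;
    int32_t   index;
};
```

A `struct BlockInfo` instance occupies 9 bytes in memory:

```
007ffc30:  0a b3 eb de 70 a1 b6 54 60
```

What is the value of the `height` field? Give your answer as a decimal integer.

`height` is the first field, at byte offset 0, occupying 4 bytes.
Bytes at offsets 0..3: 0A B3 EB DE.
Big-endian: lowest address holds the most-significant byte.
The bytes are already most-significant first: 0x0AB3EBDE.
0x0AB3EBDE = 179563486.

179563486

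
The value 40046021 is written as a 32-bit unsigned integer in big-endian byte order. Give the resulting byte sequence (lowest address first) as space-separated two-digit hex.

40046021 in hexadecimal, padded to 32 bits, is 0x02630DC5.
Split into bytes (most-significant first): 02 63 0D C5.
In big-endian order the high byte comes first in memory.
So the memory order matches the most-significant-first order: 02 63 0D C5.

02 63 0D C5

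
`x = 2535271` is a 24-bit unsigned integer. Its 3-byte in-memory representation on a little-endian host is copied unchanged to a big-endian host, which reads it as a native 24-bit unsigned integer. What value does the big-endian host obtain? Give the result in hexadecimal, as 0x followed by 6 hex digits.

2535271 in 24-bit hexadecimal is 0x26AF67.
Stored little-endian, the bytes at ascending addresses are 67 AF 26.
Read back as big-endian, the last byte is least significant, giving 0x67AF26.

0x67AF26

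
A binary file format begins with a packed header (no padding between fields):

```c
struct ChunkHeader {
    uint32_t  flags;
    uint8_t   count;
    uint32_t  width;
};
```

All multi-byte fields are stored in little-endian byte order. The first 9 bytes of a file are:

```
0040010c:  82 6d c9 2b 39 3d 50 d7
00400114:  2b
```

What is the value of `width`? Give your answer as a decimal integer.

`width` follows `flags` (4 B), `count` (1 B), so it starts at offset 4 + 1 = 5 and occupies 4 bytes.
Bytes at offsets 5..8: 3D 50 D7 2B.
In little-endian order the low byte comes first in memory.
Reassemble most-significant byte first: 2B D7 50 3D → 0x2BD7503D.
0x2BD7503D = 735531069.

735531069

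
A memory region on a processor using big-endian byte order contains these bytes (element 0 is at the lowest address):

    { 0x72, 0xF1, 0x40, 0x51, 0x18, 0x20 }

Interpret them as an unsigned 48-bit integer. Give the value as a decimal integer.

126380491741216

In big-endian order the high byte comes first in memory.
The bytes are already most-significant first: 0x72F140511820.
0x72F140511820 = 126380491741216.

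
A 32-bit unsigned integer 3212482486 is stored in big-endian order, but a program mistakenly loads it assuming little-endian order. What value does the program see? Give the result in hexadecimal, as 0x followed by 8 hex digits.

0xB6977ABF

3212482486 in 32-bit hexadecimal is 0xBF7A97B6.
Stored big-endian, the bytes at ascending addresses are BF 7A 97 B6.
Read back as little-endian, the first byte is least significant, giving 0xB6977ABF.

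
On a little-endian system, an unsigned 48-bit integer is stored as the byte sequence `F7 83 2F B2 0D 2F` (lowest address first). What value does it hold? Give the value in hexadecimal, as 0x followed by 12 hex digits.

0x2F0DB22F83F7

In little-endian order the low byte comes first in memory.
Reassemble most-significant byte first: 2F 0D B2 2F 83 F7 → 0x2F0DB22F83F7.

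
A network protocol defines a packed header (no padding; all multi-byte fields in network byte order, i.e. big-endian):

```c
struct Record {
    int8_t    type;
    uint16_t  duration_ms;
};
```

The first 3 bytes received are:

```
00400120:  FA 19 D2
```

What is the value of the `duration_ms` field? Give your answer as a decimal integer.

6610

`duration_ms` follows `type` (1 byte), so it starts at byte offset 1 and occupies 2 bytes.
Bytes at offsets 1..2: 19 D2.
In big-endian order the high byte comes first in memory.
The bytes are already most-significant first: 0x19D2.
0x19D2 = 6610.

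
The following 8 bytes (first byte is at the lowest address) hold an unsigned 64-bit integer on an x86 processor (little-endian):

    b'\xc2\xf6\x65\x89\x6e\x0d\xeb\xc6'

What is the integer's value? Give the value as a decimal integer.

14333565007439460034

Little-endian: lowest address holds the least-significant byte.
Reassemble most-significant byte first: C6 EB 0D 6E 89 65 F6 C2 → 0xC6EB0D6E8965F6C2.
0xC6EB0D6E8965F6C2 = 14333565007439460034.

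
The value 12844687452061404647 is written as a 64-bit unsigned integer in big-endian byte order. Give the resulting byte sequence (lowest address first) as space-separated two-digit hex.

B2 41 7F 2E FF 09 8D E7

12844687452061404647 in hexadecimal, padded to 64 bits, is 0xB2417F2EFF098DE7.
Split into bytes (most-significant first): B2 41 7F 2E FF 09 8D E7.
Big-endian: lowest address holds the most-significant byte.
So the memory order matches the most-significant-first order: B2 41 7F 2E FF 09 8D E7.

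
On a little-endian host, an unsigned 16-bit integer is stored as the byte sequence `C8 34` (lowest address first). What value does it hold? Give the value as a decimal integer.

Little-endian stores the least-significant byte at the lowest address.
Reassemble most-significant byte first: 34 C8 → 0x34C8.
0x34C8 = 13512.

13512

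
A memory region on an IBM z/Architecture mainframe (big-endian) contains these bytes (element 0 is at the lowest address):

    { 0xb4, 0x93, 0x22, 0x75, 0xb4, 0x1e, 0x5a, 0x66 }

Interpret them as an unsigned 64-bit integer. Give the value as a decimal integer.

13011781637331901030

In big-endian order the high byte comes first in memory.
The bytes are already most-significant first: 0xB4932275B41E5A66.
0xB4932275B41E5A66 = 13011781637331901030.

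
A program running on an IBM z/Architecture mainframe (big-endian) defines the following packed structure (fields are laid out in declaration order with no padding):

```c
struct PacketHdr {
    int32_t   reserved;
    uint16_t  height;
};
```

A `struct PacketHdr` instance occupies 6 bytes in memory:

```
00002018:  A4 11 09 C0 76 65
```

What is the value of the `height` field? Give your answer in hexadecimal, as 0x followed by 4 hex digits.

0x7665

`height` follows `reserved` (4 bytes), so it starts at byte offset 4 and occupies 2 bytes.
Bytes at offsets 4..5: 76 65.
Big-endian: lowest address holds the most-significant byte.
The bytes are already most-significant first: 0x7665.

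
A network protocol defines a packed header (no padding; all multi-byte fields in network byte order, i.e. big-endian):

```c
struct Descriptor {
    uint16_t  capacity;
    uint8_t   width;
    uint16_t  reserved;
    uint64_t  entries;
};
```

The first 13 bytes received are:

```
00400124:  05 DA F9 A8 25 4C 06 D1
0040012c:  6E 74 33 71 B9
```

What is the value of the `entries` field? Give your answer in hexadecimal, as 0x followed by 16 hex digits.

0x4C06D16E743371B9

`entries` follows `capacity` (2 B), `width` (1 B), `reserved` (2 B), so it starts at offset 2 + 1 + 2 = 5 and occupies 8 bytes.
Bytes at offsets 5..12: 4C 06 D1 6E 74 33 71 B9.
Big-endian stores the most-significant byte at the lowest address.
The bytes are already most-significant first: 0x4C06D16E743371B9.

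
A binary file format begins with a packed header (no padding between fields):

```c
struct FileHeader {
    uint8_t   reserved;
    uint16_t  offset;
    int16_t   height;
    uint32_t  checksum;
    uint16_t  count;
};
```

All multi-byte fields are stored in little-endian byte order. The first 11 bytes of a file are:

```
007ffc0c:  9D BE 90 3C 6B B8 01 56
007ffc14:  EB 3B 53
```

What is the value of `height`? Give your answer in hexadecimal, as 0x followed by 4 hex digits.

0x6B3C

`height` follows `reserved` (1 B), `offset` (2 B), so it starts at offset 1 + 2 = 3 and occupies 2 bytes.
Bytes at offsets 3..4: 3C 6B.
In little-endian order the low byte comes first in memory.
Reassemble most-significant byte first: 6B 3C → 0x6B3C.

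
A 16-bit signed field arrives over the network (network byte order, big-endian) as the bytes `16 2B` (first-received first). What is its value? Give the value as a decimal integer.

5675

In big-endian order the high byte comes first in memory.
The bytes are already most-significant first: 0x162B.
0x162B = 5675.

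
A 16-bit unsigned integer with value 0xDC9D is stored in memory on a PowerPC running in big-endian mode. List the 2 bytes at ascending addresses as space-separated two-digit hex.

Split into bytes (most-significant first): DC 9D.
Big-endian: lowest address holds the most-significant byte.
So the memory order matches the most-significant-first order: DC 9D.

DC 9D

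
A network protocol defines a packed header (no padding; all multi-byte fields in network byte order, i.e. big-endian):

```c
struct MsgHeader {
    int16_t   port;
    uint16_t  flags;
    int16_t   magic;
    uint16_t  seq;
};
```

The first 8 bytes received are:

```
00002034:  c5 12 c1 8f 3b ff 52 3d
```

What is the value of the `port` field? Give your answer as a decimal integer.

-15086

`port` is the first field, at byte offset 0, occupying 2 bytes.
Bytes at offsets 0..1: C5 12.
Big-endian stores the most-significant byte at the lowest address.
The bytes are already most-significant first: 0xC512.
Top bit is set, so as a signed 16-bit value this is 0xC512 − 2^16 = -15086.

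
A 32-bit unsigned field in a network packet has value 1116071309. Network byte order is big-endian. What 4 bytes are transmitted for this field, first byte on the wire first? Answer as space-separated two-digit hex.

42 85 E5 8D

1116071309 in hexadecimal, padded to 32 bits, is 0x4285E58D.
Split into bytes (most-significant first): 42 85 E5 8D.
In big-endian order the high byte comes first in memory.
So the memory order matches the most-significant-first order: 42 85 E5 8D.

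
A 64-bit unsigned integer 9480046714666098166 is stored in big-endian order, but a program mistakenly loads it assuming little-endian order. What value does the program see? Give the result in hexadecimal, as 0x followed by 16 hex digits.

0xF61DC87142E48F83

9480046714666098166 in 64-bit hexadecimal is 0x838FE44271C81DF6.
Stored big-endian, the bytes at ascending addresses are 83 8F E4 42 71 C8 1D F6.
Read back as little-endian, the first byte is least significant, giving 0xF61DC87142E48F83.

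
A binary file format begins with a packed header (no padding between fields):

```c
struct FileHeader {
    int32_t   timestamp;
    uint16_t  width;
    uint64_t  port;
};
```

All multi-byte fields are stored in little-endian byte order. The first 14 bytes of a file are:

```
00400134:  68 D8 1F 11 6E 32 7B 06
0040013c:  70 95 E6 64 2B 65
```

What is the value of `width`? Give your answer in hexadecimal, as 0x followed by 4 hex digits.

`width` follows `timestamp` (4 bytes), so it starts at byte offset 4 and occupies 2 bytes.
Bytes at offsets 4..5: 6E 32.
In little-endian order the low byte comes first in memory.
Reassemble most-significant byte first: 32 6E → 0x326E.

0x326E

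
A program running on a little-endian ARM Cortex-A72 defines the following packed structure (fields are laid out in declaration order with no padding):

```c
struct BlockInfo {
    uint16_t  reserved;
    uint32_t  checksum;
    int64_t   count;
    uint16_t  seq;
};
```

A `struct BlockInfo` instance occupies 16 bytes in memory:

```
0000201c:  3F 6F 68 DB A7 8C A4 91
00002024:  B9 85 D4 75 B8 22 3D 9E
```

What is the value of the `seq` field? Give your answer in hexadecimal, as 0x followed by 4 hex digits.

0x9E3D

`seq` follows `reserved` (2 B), `checksum` (4 B), `count` (8 B), so it starts at offset 2 + 4 + 8 = 14 and occupies 2 bytes.
Bytes at offsets 14..15: 3D 9E.
In little-endian order the low byte comes first in memory.
Reassemble most-significant byte first: 9E 3D → 0x9E3D.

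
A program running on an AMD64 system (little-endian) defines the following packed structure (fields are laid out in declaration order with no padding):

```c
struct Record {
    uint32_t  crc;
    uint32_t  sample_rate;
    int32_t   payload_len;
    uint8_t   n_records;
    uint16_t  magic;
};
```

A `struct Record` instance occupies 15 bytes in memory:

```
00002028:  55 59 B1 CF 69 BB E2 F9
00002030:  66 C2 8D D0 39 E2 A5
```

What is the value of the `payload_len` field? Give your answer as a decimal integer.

`payload_len` follows `crc` (4 B), `sample_rate` (4 B), so it starts at offset 4 + 4 = 8 and occupies 4 bytes.
Bytes at offsets 8..11: 66 C2 8D D0.
In little-endian order the low byte comes first in memory.
Reassemble most-significant byte first: D0 8D C2 66 → 0xD08DC266.
Top bit is set, so as a signed 32-bit value this is 0xD08DC266 − 2^32 = -796016026.

-796016026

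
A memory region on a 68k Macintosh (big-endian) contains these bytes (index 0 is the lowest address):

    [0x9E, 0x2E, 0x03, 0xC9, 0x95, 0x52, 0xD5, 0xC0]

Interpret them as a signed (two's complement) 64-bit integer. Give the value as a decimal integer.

-7048692202459703872

Big-endian stores the most-significant byte at the lowest address.
The bytes are already most-significant first: 0x9E2E03C99552D5C0.
Top bit is set, so as a signed 64-bit value this is 0x9E2E03C99552D5C0 − 2^64 = -7048692202459703872.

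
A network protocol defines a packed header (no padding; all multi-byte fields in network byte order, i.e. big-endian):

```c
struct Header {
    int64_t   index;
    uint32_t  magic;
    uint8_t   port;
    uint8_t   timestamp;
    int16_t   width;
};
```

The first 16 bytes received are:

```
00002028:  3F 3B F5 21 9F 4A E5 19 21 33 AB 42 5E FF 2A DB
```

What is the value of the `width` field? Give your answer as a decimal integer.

10971

`width` follows `index` (8 B), `magic` (4 B), `port` (1 B), `timestamp` (1 B), so it starts at offset 8 + 4 + 1 + 1 = 14 and occupies 2 bytes.
Bytes at offsets 14..15: 2A DB.
Big-endian: lowest address holds the most-significant byte.
The bytes are already most-significant first: 0x2ADB.
0x2ADB = 10971.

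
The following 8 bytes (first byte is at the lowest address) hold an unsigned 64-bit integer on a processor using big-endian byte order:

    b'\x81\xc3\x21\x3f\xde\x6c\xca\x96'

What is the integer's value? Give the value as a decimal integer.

Big-endian: lowest address holds the most-significant byte.
The bytes are already most-significant first: 0x81C3213FDE6CCA96.
0x81C3213FDE6CCA96 = 9350353809549609622.

9350353809549609622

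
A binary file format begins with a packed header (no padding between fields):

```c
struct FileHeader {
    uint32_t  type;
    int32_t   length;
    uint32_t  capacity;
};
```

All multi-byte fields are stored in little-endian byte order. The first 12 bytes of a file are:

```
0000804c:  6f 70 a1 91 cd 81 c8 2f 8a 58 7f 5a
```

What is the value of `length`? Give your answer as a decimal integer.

801669581

`length` follows `type` (4 bytes), so it starts at byte offset 4 and occupies 4 bytes.
Bytes at offsets 4..7: CD 81 C8 2F.
Little-endian stores the least-significant byte at the lowest address.
Reassemble most-significant byte first: 2F C8 81 CD → 0x2FC881CD.
0x2FC881CD = 801669581.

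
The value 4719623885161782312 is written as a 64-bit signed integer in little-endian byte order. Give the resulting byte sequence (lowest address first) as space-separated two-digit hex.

28 5C 84 FC EA 78 7F 41

4719623885161782312 in hexadecimal, padded to 64 bits, is 0x417F78EAFC845C28.
Split into bytes (most-significant first): 41 7F 78 EA FC 84 5C 28.
Little-endian stores the least-significant byte at the lowest address.
So at ascending addresses the bytes are 28 5C 84 FC EA 78 7F 41.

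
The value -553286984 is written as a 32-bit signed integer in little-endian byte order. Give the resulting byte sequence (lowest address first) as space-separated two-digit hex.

Two's complement of -553286984 in 32 bits: 553286984 = 0x20FA7D48; invert → 0xDF0582B7; add 1 → 0xDF0582B8.
Split into bytes (most-significant first): DF 05 82 B8.
In little-endian order the low byte comes first in memory.
So at ascending addresses the bytes are B8 82 05 DF.

B8 82 05 DF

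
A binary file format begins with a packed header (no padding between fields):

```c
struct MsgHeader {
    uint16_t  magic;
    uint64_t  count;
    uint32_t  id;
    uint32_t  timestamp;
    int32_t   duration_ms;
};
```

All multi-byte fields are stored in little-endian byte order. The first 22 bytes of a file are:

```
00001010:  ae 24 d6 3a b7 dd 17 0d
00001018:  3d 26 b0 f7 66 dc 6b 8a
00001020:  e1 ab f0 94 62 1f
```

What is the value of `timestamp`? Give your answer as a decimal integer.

2883684971

`timestamp` follows `magic` (2 B), `count` (8 B), `id` (4 B), so it starts at offset 2 + 8 + 4 = 14 and occupies 4 bytes.
Bytes at offsets 14..17: 6B 8A E1 AB.
In little-endian order the low byte comes first in memory.
Reassemble most-significant byte first: AB E1 8A 6B → 0xABE18A6B.
0xABE18A6B = 2883684971.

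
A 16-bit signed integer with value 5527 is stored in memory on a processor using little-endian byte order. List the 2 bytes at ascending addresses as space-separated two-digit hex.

97 15

5527 in hexadecimal, padded to 16 bits, is 0x1597.
Split into bytes (most-significant first): 15 97.
Little-endian stores the least-significant byte at the lowest address.
So at ascending addresses the bytes are 97 15.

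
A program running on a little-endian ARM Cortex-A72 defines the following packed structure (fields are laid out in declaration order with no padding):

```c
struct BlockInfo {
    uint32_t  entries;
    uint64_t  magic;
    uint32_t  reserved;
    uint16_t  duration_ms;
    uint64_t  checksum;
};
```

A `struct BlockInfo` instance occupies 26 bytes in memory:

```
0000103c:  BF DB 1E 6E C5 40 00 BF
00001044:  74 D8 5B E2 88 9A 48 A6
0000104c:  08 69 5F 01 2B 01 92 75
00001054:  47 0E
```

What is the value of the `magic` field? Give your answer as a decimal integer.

`magic` follows `entries` (4 bytes), so it starts at byte offset 4 and occupies 8 bytes.
Bytes at offsets 4..11: C5 40 00 BF 74 D8 5B E2.
Little-endian: lowest address holds the least-significant byte.
Reassemble most-significant byte first: E2 5B D8 74 BF 00 40 C5 → 0xE25BD874BF0040C5.
0xE25BD874BF0040C5 = 16310868471384654021.

16310868471384654021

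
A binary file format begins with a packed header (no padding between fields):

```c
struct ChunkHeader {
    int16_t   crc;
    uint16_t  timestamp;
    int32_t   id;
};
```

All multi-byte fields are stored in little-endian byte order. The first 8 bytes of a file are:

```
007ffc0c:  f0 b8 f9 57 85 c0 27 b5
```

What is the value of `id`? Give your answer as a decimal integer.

-1255686011

`id` follows `crc` (2 B), `timestamp` (2 B), so it starts at offset 2 + 2 = 4 and occupies 4 bytes.
Bytes at offsets 4..7: 85 C0 27 B5.
Little-endian: lowest address holds the least-significant byte.
Reassemble most-significant byte first: B5 27 C0 85 → 0xB527C085.
Top bit is set, so as a signed 32-bit value this is 0xB527C085 − 2^32 = -1255686011.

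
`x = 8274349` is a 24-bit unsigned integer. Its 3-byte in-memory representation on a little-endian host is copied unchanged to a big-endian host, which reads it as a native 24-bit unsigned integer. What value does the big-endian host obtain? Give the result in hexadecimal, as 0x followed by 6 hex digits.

0xAD417E

8274349 in 24-bit hexadecimal is 0x7E41AD.
Stored little-endian, the bytes at ascending addresses are AD 41 7E.
Read back as big-endian, the last byte is least significant, giving 0xAD417E.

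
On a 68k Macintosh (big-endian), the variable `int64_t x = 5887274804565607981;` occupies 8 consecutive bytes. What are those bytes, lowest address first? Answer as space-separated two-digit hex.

51 B3 CD 3E 1D 3D 86 2D

5887274804565607981 in hexadecimal, padded to 64 bits, is 0x51B3CD3E1D3D862D.
Split into bytes (most-significant first): 51 B3 CD 3E 1D 3D 86 2D.
In big-endian order the high byte comes first in memory.
So the memory order matches the most-significant-first order: 51 B3 CD 3E 1D 3D 86 2D.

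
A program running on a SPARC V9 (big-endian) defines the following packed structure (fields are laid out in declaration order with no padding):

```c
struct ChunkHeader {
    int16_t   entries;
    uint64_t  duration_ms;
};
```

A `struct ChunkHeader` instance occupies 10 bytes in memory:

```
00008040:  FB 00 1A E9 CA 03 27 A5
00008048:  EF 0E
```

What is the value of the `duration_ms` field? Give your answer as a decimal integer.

`duration_ms` follows `entries` (2 bytes), so it starts at byte offset 2 and occupies 8 bytes.
Bytes at offsets 2..9: 1A E9 CA 03 27 A5 EF 0E.
Big-endian stores the most-significant byte at the lowest address.
The bytes are already most-significant first: 0x1AE9CA0327A5EF0E.
0x1AE9CA0327A5EF0E = 1939303229458607886.

1939303229458607886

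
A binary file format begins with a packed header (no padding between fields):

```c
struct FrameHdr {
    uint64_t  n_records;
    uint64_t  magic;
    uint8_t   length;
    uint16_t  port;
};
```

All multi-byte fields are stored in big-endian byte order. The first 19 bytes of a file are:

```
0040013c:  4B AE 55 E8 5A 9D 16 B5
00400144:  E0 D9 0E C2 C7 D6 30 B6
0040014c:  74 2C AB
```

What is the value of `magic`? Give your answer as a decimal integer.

16201997364181217462

`magic` follows `n_records` (8 bytes), so it starts at byte offset 8 and occupies 8 bytes.
Bytes at offsets 8..15: E0 D9 0E C2 C7 D6 30 B6.
Big-endian: lowest address holds the most-significant byte.
The bytes are already most-significant first: 0xE0D90EC2C7D630B6.
0xE0D90EC2C7D630B6 = 16201997364181217462.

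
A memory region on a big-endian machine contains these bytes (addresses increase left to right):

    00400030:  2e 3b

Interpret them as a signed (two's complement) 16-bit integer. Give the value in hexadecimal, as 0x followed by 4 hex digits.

In big-endian order the high byte comes first in memory.
The bytes are already most-significant first: 0x2E3B.

0x2E3B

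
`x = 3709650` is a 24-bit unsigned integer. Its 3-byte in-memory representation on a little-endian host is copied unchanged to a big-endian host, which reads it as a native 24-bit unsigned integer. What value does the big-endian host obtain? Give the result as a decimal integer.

3709650 in 24-bit hexadecimal is 0x389AD2.
Stored little-endian, the bytes at ascending addresses are D2 9A 38.
Read back as big-endian, the last byte is least significant, giving 0xD29A38.
0xD29A38 = 13802040.

13802040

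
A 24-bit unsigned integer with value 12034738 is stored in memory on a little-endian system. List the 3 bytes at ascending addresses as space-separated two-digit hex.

B2 A2 B7

12034738 in hexadecimal, padded to 24 bits, is 0xB7A2B2.
Split into bytes (most-significant first): B7 A2 B2.
Little-endian stores the least-significant byte at the lowest address.
So at ascending addresses the bytes are B2 A2 B7.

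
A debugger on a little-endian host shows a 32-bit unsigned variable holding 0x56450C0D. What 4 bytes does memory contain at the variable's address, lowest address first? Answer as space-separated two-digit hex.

Split into bytes (most-significant first): 56 45 0C 0D.
Little-endian stores the least-significant byte at the lowest address.
So at ascending addresses the bytes are 0D 0C 45 56.

0D 0C 45 56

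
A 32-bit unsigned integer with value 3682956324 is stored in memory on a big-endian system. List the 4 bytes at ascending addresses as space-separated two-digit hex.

3682956324 in hexadecimal, padded to 32 bits, is 0xDB857424.
Split into bytes (most-significant first): DB 85 74 24.
In big-endian order the high byte comes first in memory.
So the memory order matches the most-significant-first order: DB 85 74 24.

DB 85 74 24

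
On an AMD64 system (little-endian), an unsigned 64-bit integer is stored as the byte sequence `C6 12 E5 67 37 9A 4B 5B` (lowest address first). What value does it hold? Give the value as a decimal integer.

Little-endian stores the least-significant byte at the lowest address.
Reassemble most-significant byte first: 5B 4B 9A 37 67 E5 12 C6 → 0x5B4B9A3767E512C6.
0x5B4B9A3767E512C6 = 6578521243461685958.

6578521243461685958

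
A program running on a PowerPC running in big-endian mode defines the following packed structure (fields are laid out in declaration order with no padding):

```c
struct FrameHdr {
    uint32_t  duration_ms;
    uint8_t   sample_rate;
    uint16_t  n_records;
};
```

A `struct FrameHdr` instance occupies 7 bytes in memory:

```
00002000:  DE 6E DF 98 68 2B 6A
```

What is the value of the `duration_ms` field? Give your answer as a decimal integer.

`duration_ms` is the first field, at byte offset 0, occupying 4 bytes.
Bytes at offsets 0..3: DE 6E DF 98.
In big-endian order the high byte comes first in memory.
The bytes are already most-significant first: 0xDE6EDF98.
0xDE6EDF98 = 3731808152.

3731808152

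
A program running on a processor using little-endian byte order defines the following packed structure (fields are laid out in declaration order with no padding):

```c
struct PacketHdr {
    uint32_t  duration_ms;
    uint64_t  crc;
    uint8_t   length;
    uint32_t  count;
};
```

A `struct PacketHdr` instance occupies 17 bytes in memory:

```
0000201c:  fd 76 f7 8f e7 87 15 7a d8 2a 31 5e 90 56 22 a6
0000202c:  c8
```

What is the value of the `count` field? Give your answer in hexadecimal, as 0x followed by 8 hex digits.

0xC8A62256

`count` follows `duration_ms` (4 B), `crc` (8 B), `length` (1 B), so it starts at offset 4 + 8 + 1 = 13 and occupies 4 bytes.
Bytes at offsets 13..16: 56 22 A6 C8.
Little-endian: lowest address holds the least-significant byte.
Reassemble most-significant byte first: C8 A6 22 56 → 0xC8A62256.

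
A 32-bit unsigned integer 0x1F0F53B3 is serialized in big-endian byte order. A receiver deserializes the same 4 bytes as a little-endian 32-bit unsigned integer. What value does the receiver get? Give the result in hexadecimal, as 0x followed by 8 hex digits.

Stored big-endian, the bytes at ascending addresses are 1F 0F 53 B3.
Read back as little-endian, the first byte is least significant, giving 0xB3530F1F.

0xB3530F1F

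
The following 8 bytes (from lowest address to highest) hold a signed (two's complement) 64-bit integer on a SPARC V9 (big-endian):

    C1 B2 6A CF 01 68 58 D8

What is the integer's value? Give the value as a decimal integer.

Big-endian stores the most-significant byte at the lowest address.
The bytes are already most-significant first: 0xC1B26ACF016858D8.
Top bit is set, so as a signed 64-bit value this is 0xC1B26ACF016858D8 − 2^64 = -4489408441220572968.

-4489408441220572968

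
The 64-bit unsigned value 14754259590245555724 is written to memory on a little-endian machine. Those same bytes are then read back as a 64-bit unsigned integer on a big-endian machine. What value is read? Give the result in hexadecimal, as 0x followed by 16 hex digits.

14754259590245555724 in 64-bit hexadecimal is 0xCCC1A8ED087C9E0C.
Stored little-endian, the bytes at ascending addresses are 0C 9E 7C 08 ED A8 C1 CC.
Read back as big-endian, the last byte is least significant, giving 0x0C9E7C08EDA8C1CC.

0x0C9E7C08EDA8C1CC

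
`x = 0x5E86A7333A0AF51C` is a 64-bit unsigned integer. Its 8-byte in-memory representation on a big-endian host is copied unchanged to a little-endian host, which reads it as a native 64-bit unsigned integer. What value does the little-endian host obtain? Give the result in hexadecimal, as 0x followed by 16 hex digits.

0x1CF50A3A33A7865E

Stored big-endian, the bytes at ascending addresses are 5E 86 A7 33 3A 0A F5 1C.
Read back as little-endian, the first byte is least significant, giving 0x1CF50A3A33A7865E.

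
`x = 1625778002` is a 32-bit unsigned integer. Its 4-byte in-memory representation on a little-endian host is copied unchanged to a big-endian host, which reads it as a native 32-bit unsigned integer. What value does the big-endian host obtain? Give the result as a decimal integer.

1382541152

1625778002 in 32-bit hexadecimal is 0x60E76752.
Stored little-endian, the bytes at ascending addresses are 52 67 E7 60.
Read back as big-endian, the last byte is least significant, giving 0x5267E760.
0x5267E760 = 1382541152.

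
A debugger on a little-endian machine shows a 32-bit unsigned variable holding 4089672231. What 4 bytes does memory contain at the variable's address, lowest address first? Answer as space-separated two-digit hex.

27 72 C3 F3

4089672231 in hexadecimal, padded to 32 bits, is 0xF3C37227.
Split into bytes (most-significant first): F3 C3 72 27.
In little-endian order the low byte comes first in memory.
So at ascending addresses the bytes are 27 72 C3 F3.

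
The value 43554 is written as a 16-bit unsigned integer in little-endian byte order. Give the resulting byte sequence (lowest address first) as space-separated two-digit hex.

22 AA

43554 in hexadecimal, padded to 16 bits, is 0xAA22.
Split into bytes (most-significant first): AA 22.
Little-endian stores the least-significant byte at the lowest address.
So at ascending addresses the bytes are 22 AA.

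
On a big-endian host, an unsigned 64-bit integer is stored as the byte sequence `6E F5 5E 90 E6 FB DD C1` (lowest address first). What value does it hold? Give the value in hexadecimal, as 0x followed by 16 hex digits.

0x6EF55E90E6FBDDC1

Big-endian stores the most-significant byte at the lowest address.
The bytes are already most-significant first: 0x6EF55E90E6FBDDC1.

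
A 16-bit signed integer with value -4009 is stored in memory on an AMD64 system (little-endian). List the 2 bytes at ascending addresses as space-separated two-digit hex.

57 F0

Two's complement of -4009 in 16 bits: 4009 = 0x0FA9; invert → 0xF056; add 1 → 0xF057.
Split into bytes (most-significant first): F0 57.
Little-endian: lowest address holds the least-significant byte.
So at ascending addresses the bytes are 57 F0.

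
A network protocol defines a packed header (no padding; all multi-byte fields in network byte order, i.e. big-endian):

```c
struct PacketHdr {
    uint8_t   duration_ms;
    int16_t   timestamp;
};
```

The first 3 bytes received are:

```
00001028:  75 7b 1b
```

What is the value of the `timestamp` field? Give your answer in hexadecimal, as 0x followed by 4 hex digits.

0x7B1B

`timestamp` follows `duration_ms` (1 byte), so it starts at byte offset 1 and occupies 2 bytes.
Bytes at offsets 1..2: 7B 1B.
Big-endian stores the most-significant byte at the lowest address.
The bytes are already most-significant first: 0x7B1B.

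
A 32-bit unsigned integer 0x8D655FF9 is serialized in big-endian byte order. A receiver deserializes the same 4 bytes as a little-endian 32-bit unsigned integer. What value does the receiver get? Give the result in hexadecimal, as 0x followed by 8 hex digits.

0xF95F658D

Stored big-endian, the bytes at ascending addresses are 8D 65 5F F9.
Read back as little-endian, the first byte is least significant, giving 0xF95F658D.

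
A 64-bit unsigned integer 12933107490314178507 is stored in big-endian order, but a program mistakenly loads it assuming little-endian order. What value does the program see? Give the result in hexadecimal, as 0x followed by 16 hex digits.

12933107490314178507 in 64-bit hexadecimal is 0xB37BA0BD6A1ECFCB.
Stored big-endian, the bytes at ascending addresses are B3 7B A0 BD 6A 1E CF CB.
Read back as little-endian, the first byte is least significant, giving 0xCBCF1E6ABDA07BB3.

0xCBCF1E6ABDA07BB3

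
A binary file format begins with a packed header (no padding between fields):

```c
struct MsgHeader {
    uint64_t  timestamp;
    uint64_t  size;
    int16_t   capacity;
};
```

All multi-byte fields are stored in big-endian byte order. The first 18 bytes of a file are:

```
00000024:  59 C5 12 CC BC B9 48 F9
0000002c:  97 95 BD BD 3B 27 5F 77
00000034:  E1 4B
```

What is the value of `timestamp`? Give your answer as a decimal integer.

6468597110336473337

`timestamp` is the first field, at byte offset 0, occupying 8 bytes.
Bytes at offsets 0..7: 59 C5 12 CC BC B9 48 F9.
In big-endian order the high byte comes first in memory.
The bytes are already most-significant first: 0x59C512CCBCB948F9.
0x59C512CCBCB948F9 = 6468597110336473337.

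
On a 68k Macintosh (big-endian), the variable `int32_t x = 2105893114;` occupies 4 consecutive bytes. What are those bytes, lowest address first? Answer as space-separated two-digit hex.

7D 85 60 FA

2105893114 in hexadecimal, padded to 32 bits, is 0x7D8560FA.
Split into bytes (most-significant first): 7D 85 60 FA.
In big-endian order the high byte comes first in memory.
So the memory order matches the most-significant-first order: 7D 85 60 FA.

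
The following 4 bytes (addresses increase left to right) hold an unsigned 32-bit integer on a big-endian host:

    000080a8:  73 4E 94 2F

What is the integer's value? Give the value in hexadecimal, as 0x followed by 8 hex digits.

In big-endian order the high byte comes first in memory.
The bytes are already most-significant first: 0x734E942F.

0x734E942F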